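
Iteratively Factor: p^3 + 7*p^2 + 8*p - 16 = (p + 4)*(p^2 + 3*p - 4) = (p + 4)^2*(p - 1)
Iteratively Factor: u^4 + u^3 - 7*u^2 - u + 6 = (u - 1)*(u^3 + 2*u^2 - 5*u - 6) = (u - 2)*(u - 1)*(u^2 + 4*u + 3) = (u - 2)*(u - 1)*(u + 3)*(u + 1)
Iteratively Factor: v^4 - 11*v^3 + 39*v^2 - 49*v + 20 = (v - 4)*(v^3 - 7*v^2 + 11*v - 5) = (v - 4)*(v - 1)*(v^2 - 6*v + 5) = (v - 5)*(v - 4)*(v - 1)*(v - 1)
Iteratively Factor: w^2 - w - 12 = (w + 3)*(w - 4)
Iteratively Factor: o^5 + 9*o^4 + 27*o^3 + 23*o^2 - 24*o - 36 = (o - 1)*(o^4 + 10*o^3 + 37*o^2 + 60*o + 36) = (o - 1)*(o + 2)*(o^3 + 8*o^2 + 21*o + 18) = (o - 1)*(o + 2)*(o + 3)*(o^2 + 5*o + 6) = (o - 1)*(o + 2)*(o + 3)^2*(o + 2)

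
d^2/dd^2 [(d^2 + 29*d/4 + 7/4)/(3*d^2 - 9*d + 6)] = (41*d^3 - 3*d^2 - 237*d + 239)/(6*(d^6 - 9*d^5 + 33*d^4 - 63*d^3 + 66*d^2 - 36*d + 8))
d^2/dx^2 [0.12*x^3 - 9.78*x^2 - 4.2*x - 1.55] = 0.72*x - 19.56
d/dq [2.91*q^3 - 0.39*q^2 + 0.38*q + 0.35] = 8.73*q^2 - 0.78*q + 0.38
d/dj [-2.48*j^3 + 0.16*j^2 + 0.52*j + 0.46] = -7.44*j^2 + 0.32*j + 0.52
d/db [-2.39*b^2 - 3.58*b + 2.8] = -4.78*b - 3.58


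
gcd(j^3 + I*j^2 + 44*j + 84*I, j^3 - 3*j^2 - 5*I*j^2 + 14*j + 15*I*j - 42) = j^2 - 5*I*j + 14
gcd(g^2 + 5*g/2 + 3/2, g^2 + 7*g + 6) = g + 1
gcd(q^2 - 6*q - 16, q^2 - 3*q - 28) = 1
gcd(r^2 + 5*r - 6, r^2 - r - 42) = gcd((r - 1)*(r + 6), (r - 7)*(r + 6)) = r + 6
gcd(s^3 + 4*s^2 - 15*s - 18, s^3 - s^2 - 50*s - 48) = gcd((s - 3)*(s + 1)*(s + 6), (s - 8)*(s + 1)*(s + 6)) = s^2 + 7*s + 6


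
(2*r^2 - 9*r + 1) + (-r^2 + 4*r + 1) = r^2 - 5*r + 2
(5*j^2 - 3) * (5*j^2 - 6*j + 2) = 25*j^4 - 30*j^3 - 5*j^2 + 18*j - 6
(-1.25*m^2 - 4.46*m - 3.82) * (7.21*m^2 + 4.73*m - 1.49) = -9.0125*m^4 - 38.0691*m^3 - 46.7755*m^2 - 11.4232*m + 5.6918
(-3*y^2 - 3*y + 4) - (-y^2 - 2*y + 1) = -2*y^2 - y + 3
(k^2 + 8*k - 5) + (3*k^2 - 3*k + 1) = 4*k^2 + 5*k - 4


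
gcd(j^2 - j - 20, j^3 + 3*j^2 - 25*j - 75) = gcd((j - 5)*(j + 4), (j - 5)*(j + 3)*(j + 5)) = j - 5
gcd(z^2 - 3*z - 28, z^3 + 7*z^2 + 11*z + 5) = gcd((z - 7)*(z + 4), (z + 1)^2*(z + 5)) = 1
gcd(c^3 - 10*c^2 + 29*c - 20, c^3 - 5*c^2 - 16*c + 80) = c^2 - 9*c + 20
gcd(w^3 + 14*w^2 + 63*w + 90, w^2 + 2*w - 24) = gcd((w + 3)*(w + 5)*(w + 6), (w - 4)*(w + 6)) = w + 6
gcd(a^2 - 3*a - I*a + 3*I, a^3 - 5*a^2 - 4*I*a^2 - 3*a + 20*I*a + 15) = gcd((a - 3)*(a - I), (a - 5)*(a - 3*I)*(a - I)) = a - I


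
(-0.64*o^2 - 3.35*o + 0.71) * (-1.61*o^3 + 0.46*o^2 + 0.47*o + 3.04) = 1.0304*o^5 + 5.0991*o^4 - 2.9849*o^3 - 3.1935*o^2 - 9.8503*o + 2.1584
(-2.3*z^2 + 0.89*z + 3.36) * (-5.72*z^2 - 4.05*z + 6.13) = 13.156*z^4 + 4.2242*z^3 - 36.9227*z^2 - 8.1523*z + 20.5968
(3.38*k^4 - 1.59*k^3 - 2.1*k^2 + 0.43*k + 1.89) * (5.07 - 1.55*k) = -5.239*k^5 + 19.6011*k^4 - 4.8063*k^3 - 11.3135*k^2 - 0.7494*k + 9.5823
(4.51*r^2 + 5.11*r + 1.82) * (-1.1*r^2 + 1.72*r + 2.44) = -4.961*r^4 + 2.1362*r^3 + 17.7916*r^2 + 15.5988*r + 4.4408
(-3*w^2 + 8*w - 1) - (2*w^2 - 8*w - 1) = -5*w^2 + 16*w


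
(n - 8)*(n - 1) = n^2 - 9*n + 8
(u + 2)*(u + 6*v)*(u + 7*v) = u^3 + 13*u^2*v + 2*u^2 + 42*u*v^2 + 26*u*v + 84*v^2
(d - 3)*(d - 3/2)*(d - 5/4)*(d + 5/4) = d^4 - 9*d^3/2 + 47*d^2/16 + 225*d/32 - 225/32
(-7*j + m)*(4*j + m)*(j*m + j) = -28*j^3*m - 28*j^3 - 3*j^2*m^2 - 3*j^2*m + j*m^3 + j*m^2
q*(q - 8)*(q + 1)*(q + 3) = q^4 - 4*q^3 - 29*q^2 - 24*q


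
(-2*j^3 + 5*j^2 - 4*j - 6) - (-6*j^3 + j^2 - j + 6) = 4*j^3 + 4*j^2 - 3*j - 12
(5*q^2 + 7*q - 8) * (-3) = -15*q^2 - 21*q + 24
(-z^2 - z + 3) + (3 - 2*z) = -z^2 - 3*z + 6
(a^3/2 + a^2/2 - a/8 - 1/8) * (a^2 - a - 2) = a^5/2 - 13*a^3/8 - a^2 + 3*a/8 + 1/4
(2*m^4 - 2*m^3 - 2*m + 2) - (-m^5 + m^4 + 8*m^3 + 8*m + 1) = m^5 + m^4 - 10*m^3 - 10*m + 1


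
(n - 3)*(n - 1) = n^2 - 4*n + 3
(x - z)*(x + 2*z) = x^2 + x*z - 2*z^2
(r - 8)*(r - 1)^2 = r^3 - 10*r^2 + 17*r - 8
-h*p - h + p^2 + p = (-h + p)*(p + 1)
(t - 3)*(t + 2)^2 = t^3 + t^2 - 8*t - 12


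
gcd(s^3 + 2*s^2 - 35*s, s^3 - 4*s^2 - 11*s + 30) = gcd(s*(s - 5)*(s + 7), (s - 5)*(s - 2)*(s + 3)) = s - 5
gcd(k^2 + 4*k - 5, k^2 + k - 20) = k + 5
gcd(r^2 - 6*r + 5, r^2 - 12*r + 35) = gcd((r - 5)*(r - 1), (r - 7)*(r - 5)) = r - 5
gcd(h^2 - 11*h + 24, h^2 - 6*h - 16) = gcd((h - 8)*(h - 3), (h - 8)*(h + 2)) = h - 8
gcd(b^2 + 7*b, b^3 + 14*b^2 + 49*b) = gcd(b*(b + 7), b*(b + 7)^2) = b^2 + 7*b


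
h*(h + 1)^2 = h^3 + 2*h^2 + h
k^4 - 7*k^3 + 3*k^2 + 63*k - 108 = (k - 4)*(k - 3)^2*(k + 3)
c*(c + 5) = c^2 + 5*c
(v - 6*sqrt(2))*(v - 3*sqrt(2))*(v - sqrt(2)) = v^3 - 10*sqrt(2)*v^2 + 54*v - 36*sqrt(2)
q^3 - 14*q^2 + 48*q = q*(q - 8)*(q - 6)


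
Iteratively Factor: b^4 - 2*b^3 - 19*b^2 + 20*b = (b - 1)*(b^3 - b^2 - 20*b) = b*(b - 1)*(b^2 - b - 20) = b*(b - 5)*(b - 1)*(b + 4)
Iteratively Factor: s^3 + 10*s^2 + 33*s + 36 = (s + 3)*(s^2 + 7*s + 12) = (s + 3)^2*(s + 4)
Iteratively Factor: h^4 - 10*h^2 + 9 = (h - 1)*(h^3 + h^2 - 9*h - 9) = (h - 1)*(h + 3)*(h^2 - 2*h - 3) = (h - 1)*(h + 1)*(h + 3)*(h - 3)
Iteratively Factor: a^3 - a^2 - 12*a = (a + 3)*(a^2 - 4*a) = a*(a + 3)*(a - 4)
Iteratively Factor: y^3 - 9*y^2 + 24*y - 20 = (y - 2)*(y^2 - 7*y + 10) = (y - 2)^2*(y - 5)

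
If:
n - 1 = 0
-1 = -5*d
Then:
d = 1/5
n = 1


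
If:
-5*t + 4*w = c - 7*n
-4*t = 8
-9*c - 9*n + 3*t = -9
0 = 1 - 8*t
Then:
No Solution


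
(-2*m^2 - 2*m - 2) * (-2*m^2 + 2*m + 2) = 4*m^4 - 4*m^2 - 8*m - 4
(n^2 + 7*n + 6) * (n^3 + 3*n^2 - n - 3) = n^5 + 10*n^4 + 26*n^3 + 8*n^2 - 27*n - 18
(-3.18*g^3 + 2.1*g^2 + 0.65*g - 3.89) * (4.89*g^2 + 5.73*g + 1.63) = -15.5502*g^5 - 7.9524*g^4 + 10.0281*g^3 - 11.8746*g^2 - 21.2302*g - 6.3407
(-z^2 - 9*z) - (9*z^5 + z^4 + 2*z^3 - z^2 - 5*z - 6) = -9*z^5 - z^4 - 2*z^3 - 4*z + 6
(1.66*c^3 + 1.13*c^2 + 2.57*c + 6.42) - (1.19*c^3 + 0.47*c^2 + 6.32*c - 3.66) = 0.47*c^3 + 0.66*c^2 - 3.75*c + 10.08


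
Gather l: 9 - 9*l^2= 9 - 9*l^2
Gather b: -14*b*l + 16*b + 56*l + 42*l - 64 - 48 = b*(16 - 14*l) + 98*l - 112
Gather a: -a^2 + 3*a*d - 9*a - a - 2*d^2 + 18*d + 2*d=-a^2 + a*(3*d - 10) - 2*d^2 + 20*d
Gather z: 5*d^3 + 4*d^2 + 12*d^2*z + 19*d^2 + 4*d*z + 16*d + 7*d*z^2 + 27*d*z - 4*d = 5*d^3 + 23*d^2 + 7*d*z^2 + 12*d + z*(12*d^2 + 31*d)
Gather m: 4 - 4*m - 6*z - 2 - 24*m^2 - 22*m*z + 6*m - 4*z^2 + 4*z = -24*m^2 + m*(2 - 22*z) - 4*z^2 - 2*z + 2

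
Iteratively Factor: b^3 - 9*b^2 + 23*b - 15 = (b - 5)*(b^2 - 4*b + 3) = (b - 5)*(b - 1)*(b - 3)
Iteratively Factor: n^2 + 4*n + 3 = (n + 1)*(n + 3)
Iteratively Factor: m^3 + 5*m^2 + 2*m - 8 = (m - 1)*(m^2 + 6*m + 8) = (m - 1)*(m + 2)*(m + 4)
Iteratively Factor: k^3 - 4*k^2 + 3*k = (k)*(k^2 - 4*k + 3) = k*(k - 1)*(k - 3)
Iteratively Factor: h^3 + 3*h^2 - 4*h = (h + 4)*(h^2 - h) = h*(h + 4)*(h - 1)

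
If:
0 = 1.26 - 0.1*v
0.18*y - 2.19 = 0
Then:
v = 12.60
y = 12.17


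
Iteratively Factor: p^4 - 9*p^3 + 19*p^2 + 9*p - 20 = (p - 5)*(p^3 - 4*p^2 - p + 4) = (p - 5)*(p + 1)*(p^2 - 5*p + 4) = (p - 5)*(p - 4)*(p + 1)*(p - 1)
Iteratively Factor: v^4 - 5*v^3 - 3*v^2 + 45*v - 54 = (v - 2)*(v^3 - 3*v^2 - 9*v + 27) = (v - 3)*(v - 2)*(v^2 - 9) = (v - 3)^2*(v - 2)*(v + 3)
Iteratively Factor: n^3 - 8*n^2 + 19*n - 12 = (n - 4)*(n^2 - 4*n + 3) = (n - 4)*(n - 3)*(n - 1)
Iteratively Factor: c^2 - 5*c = (c - 5)*(c)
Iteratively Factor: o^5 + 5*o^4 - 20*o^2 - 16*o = (o - 2)*(o^4 + 7*o^3 + 14*o^2 + 8*o) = (o - 2)*(o + 2)*(o^3 + 5*o^2 + 4*o) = (o - 2)*(o + 1)*(o + 2)*(o^2 + 4*o) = o*(o - 2)*(o + 1)*(o + 2)*(o + 4)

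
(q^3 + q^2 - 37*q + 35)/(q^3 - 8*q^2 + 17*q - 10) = (q + 7)/(q - 2)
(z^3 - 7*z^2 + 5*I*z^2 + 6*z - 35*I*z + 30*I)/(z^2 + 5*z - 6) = (z^2 + z*(-6 + 5*I) - 30*I)/(z + 6)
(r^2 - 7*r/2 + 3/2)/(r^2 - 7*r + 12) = (r - 1/2)/(r - 4)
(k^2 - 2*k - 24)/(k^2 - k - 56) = (-k^2 + 2*k + 24)/(-k^2 + k + 56)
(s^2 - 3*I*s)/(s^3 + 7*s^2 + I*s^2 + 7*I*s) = (s - 3*I)/(s^2 + s*(7 + I) + 7*I)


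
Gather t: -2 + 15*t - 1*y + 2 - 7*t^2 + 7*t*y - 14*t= -7*t^2 + t*(7*y + 1) - y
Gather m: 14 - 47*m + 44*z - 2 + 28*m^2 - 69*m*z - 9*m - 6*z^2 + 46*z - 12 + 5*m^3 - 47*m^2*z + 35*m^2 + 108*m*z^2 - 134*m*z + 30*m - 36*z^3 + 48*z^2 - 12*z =5*m^3 + m^2*(63 - 47*z) + m*(108*z^2 - 203*z - 26) - 36*z^3 + 42*z^2 + 78*z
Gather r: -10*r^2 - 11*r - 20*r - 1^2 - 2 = -10*r^2 - 31*r - 3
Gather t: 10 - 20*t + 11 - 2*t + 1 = 22 - 22*t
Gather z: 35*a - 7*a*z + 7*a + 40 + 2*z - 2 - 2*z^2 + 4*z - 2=42*a - 2*z^2 + z*(6 - 7*a) + 36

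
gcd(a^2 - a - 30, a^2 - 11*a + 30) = a - 6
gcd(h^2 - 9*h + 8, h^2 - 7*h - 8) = h - 8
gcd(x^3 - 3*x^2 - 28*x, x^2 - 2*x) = x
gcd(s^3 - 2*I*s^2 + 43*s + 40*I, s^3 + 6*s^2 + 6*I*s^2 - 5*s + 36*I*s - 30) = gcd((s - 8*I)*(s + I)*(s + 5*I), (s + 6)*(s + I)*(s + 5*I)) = s^2 + 6*I*s - 5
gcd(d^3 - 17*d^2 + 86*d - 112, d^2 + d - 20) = 1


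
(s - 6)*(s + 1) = s^2 - 5*s - 6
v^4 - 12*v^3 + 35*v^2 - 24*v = v*(v - 8)*(v - 3)*(v - 1)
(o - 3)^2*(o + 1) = o^3 - 5*o^2 + 3*o + 9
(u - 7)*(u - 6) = u^2 - 13*u + 42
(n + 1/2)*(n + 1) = n^2 + 3*n/2 + 1/2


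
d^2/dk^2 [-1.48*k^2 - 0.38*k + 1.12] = -2.96000000000000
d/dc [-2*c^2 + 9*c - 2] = 9 - 4*c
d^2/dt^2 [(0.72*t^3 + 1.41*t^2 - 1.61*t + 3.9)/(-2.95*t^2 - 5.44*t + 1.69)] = (1.4210854715202e-14*t^5 - 2.8421709430404e-14*t^4 + 23.483506*t^3 - 206.099478*t^2 - 339.701622*t - 248.16779)/(25.672375*t^6 + 142.0248*t^5 + 217.781685*t^4 - 1.73753600000001*t^3 - 124.763067*t^2 + 46.611552*t - 4.826809)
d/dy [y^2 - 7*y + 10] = 2*y - 7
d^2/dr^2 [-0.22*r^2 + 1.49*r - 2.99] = -0.440000000000000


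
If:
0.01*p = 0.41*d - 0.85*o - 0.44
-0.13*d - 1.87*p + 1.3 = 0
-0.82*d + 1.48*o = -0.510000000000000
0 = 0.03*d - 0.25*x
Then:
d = -2.56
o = -1.76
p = 0.87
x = -0.31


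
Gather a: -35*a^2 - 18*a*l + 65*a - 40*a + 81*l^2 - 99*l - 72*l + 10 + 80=-35*a^2 + a*(25 - 18*l) + 81*l^2 - 171*l + 90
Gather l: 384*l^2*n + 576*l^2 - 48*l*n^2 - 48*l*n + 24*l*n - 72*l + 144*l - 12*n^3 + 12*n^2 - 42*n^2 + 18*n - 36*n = l^2*(384*n + 576) + l*(-48*n^2 - 24*n + 72) - 12*n^3 - 30*n^2 - 18*n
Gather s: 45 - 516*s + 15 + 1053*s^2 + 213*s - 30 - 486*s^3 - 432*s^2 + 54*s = -486*s^3 + 621*s^2 - 249*s + 30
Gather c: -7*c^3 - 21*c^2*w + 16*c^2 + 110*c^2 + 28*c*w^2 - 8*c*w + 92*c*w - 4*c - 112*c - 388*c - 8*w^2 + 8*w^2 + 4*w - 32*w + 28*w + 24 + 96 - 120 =-7*c^3 + c^2*(126 - 21*w) + c*(28*w^2 + 84*w - 504)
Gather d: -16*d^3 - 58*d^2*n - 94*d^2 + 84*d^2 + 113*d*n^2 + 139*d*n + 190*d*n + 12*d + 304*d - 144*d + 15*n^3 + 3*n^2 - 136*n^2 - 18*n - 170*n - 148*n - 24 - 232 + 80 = -16*d^3 + d^2*(-58*n - 10) + d*(113*n^2 + 329*n + 172) + 15*n^3 - 133*n^2 - 336*n - 176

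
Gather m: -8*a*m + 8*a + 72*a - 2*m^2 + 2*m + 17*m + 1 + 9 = 80*a - 2*m^2 + m*(19 - 8*a) + 10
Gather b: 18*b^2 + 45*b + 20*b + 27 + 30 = 18*b^2 + 65*b + 57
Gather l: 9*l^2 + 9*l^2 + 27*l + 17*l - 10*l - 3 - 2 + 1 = 18*l^2 + 34*l - 4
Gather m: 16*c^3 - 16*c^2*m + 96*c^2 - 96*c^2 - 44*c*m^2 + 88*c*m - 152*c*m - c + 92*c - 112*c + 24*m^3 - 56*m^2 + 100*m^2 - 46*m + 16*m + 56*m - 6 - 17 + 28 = 16*c^3 - 21*c + 24*m^3 + m^2*(44 - 44*c) + m*(-16*c^2 - 64*c + 26) + 5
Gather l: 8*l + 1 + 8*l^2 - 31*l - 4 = 8*l^2 - 23*l - 3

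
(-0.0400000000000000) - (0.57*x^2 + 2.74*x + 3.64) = -0.57*x^2 - 2.74*x - 3.68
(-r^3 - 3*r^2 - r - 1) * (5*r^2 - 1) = -5*r^5 - 15*r^4 - 4*r^3 - 2*r^2 + r + 1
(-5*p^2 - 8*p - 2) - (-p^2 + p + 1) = -4*p^2 - 9*p - 3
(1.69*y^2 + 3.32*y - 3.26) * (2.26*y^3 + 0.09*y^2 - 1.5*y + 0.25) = 3.8194*y^5 + 7.6553*y^4 - 9.6038*y^3 - 4.8509*y^2 + 5.72*y - 0.815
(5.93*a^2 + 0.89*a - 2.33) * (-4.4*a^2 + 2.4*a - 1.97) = -26.092*a^4 + 10.316*a^3 + 0.705900000000001*a^2 - 7.3453*a + 4.5901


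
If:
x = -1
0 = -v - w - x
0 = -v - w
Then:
No Solution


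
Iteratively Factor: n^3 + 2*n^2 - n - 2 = (n - 1)*(n^2 + 3*n + 2) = (n - 1)*(n + 2)*(n + 1)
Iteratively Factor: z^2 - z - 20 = (z - 5)*(z + 4)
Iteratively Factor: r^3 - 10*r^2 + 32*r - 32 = (r - 4)*(r^2 - 6*r + 8) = (r - 4)*(r - 2)*(r - 4)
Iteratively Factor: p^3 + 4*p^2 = (p + 4)*(p^2) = p*(p + 4)*(p)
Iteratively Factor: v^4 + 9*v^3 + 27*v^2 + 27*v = (v + 3)*(v^3 + 6*v^2 + 9*v) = (v + 3)^2*(v^2 + 3*v) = v*(v + 3)^2*(v + 3)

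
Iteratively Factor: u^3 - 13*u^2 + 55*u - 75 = (u - 5)*(u^2 - 8*u + 15) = (u - 5)*(u - 3)*(u - 5)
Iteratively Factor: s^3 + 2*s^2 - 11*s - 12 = (s + 1)*(s^2 + s - 12) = (s - 3)*(s + 1)*(s + 4)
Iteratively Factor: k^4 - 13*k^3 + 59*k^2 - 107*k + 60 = (k - 5)*(k^3 - 8*k^2 + 19*k - 12) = (k - 5)*(k - 3)*(k^2 - 5*k + 4) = (k - 5)*(k - 4)*(k - 3)*(k - 1)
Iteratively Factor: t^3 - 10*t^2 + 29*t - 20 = (t - 5)*(t^2 - 5*t + 4) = (t - 5)*(t - 1)*(t - 4)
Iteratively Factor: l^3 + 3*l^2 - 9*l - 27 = (l + 3)*(l^2 - 9) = (l - 3)*(l + 3)*(l + 3)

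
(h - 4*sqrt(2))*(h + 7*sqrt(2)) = h^2 + 3*sqrt(2)*h - 56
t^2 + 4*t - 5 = (t - 1)*(t + 5)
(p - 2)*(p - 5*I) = p^2 - 2*p - 5*I*p + 10*I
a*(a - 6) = a^2 - 6*a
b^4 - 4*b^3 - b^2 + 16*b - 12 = (b - 3)*(b - 2)*(b - 1)*(b + 2)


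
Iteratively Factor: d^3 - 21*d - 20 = (d - 5)*(d^2 + 5*d + 4) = (d - 5)*(d + 1)*(d + 4)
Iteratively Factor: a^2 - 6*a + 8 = (a - 4)*(a - 2)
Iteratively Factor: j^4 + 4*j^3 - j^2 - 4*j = (j - 1)*(j^3 + 5*j^2 + 4*j) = j*(j - 1)*(j^2 + 5*j + 4) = j*(j - 1)*(j + 1)*(j + 4)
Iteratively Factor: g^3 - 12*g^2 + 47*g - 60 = (g - 5)*(g^2 - 7*g + 12) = (g - 5)*(g - 4)*(g - 3)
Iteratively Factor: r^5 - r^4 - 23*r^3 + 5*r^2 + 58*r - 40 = (r - 5)*(r^4 + 4*r^3 - 3*r^2 - 10*r + 8) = (r - 5)*(r - 1)*(r^3 + 5*r^2 + 2*r - 8) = (r - 5)*(r - 1)*(r + 4)*(r^2 + r - 2) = (r - 5)*(r - 1)*(r + 2)*(r + 4)*(r - 1)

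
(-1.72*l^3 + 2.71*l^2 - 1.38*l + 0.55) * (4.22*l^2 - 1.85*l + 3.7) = -7.2584*l^5 + 14.6182*l^4 - 17.2011*l^3 + 14.901*l^2 - 6.1235*l + 2.035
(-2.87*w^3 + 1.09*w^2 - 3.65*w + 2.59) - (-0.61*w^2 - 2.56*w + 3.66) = -2.87*w^3 + 1.7*w^2 - 1.09*w - 1.07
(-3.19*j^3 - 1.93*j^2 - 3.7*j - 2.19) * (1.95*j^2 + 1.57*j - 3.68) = -6.2205*j^5 - 8.7718*j^4 + 1.4941*j^3 - 2.9771*j^2 + 10.1777*j + 8.0592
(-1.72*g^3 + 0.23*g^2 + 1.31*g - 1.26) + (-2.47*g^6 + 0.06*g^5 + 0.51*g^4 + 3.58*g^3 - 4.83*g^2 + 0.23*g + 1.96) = -2.47*g^6 + 0.06*g^5 + 0.51*g^4 + 1.86*g^3 - 4.6*g^2 + 1.54*g + 0.7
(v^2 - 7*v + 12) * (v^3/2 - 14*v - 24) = v^5/2 - 7*v^4/2 - 8*v^3 + 74*v^2 - 288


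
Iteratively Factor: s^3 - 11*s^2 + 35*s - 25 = (s - 5)*(s^2 - 6*s + 5) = (s - 5)^2*(s - 1)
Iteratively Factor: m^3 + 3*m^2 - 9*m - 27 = (m + 3)*(m^2 - 9) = (m - 3)*(m + 3)*(m + 3)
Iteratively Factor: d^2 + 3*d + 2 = (d + 2)*(d + 1)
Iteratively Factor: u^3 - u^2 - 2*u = (u)*(u^2 - u - 2) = u*(u + 1)*(u - 2)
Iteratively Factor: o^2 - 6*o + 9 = (o - 3)*(o - 3)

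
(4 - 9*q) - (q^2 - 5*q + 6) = -q^2 - 4*q - 2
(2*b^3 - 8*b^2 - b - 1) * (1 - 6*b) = -12*b^4 + 50*b^3 - 2*b^2 + 5*b - 1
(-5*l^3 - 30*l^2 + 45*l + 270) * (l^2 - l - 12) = -5*l^5 - 25*l^4 + 135*l^3 + 585*l^2 - 810*l - 3240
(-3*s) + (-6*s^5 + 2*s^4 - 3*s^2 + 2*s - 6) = -6*s^5 + 2*s^4 - 3*s^2 - s - 6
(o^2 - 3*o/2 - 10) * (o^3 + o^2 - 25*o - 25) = o^5 - o^4/2 - 73*o^3/2 + 5*o^2/2 + 575*o/2 + 250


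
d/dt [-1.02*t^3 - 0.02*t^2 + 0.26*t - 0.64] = -3.06*t^2 - 0.04*t + 0.26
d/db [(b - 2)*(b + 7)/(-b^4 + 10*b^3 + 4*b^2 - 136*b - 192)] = (2*b^4 + b^3 - 158*b^2 + 580*b - 1432)/(b^7 - 22*b^6 + 136*b^5 + 80*b^4 - 2480*b^3 + 32*b^2 + 16896*b + 18432)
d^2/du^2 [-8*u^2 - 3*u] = -16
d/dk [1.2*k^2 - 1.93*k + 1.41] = 2.4*k - 1.93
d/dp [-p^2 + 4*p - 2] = 4 - 2*p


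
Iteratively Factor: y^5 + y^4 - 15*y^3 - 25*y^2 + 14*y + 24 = (y - 1)*(y^4 + 2*y^3 - 13*y^2 - 38*y - 24) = (y - 4)*(y - 1)*(y^3 + 6*y^2 + 11*y + 6) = (y - 4)*(y - 1)*(y + 2)*(y^2 + 4*y + 3) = (y - 4)*(y - 1)*(y + 1)*(y + 2)*(y + 3)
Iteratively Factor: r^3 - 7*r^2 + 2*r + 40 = (r + 2)*(r^2 - 9*r + 20) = (r - 5)*(r + 2)*(r - 4)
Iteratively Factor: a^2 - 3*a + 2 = (a - 2)*(a - 1)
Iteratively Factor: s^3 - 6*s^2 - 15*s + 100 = (s - 5)*(s^2 - s - 20) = (s - 5)*(s + 4)*(s - 5)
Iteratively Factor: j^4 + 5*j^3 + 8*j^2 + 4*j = (j + 2)*(j^3 + 3*j^2 + 2*j) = (j + 2)^2*(j^2 + j) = (j + 1)*(j + 2)^2*(j)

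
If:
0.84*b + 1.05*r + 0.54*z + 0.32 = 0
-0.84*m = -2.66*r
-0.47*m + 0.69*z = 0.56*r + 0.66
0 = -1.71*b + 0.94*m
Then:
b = -0.35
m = -0.64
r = -0.20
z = 0.35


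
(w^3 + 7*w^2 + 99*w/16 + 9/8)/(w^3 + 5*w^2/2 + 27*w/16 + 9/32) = 2*(w + 6)/(2*w + 3)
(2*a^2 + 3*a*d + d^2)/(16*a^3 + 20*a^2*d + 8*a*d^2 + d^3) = (a + d)/(8*a^2 + 6*a*d + d^2)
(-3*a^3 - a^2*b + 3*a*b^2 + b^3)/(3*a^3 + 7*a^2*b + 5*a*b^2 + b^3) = (-a + b)/(a + b)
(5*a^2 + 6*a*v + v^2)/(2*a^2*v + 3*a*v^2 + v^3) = (5*a + v)/(v*(2*a + v))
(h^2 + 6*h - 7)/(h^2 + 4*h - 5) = (h + 7)/(h + 5)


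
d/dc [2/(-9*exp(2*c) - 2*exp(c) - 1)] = (36*exp(c) + 4)*exp(c)/(9*exp(2*c) + 2*exp(c) + 1)^2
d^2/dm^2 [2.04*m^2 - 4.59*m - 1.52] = 4.08000000000000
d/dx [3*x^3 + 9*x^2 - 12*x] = 9*x^2 + 18*x - 12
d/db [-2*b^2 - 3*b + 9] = -4*b - 3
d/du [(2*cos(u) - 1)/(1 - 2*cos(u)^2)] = 4*(2*cos(u) - cos(2*u) - 2)*sin(u)/(cos(4*u) + 1)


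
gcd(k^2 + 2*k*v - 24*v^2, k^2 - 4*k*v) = -k + 4*v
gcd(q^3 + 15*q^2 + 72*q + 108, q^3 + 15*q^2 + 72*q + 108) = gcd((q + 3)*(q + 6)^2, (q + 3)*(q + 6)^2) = q^3 + 15*q^2 + 72*q + 108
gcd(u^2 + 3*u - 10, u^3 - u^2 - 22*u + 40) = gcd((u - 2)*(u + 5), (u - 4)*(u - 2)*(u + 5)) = u^2 + 3*u - 10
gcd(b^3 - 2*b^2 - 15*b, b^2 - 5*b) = b^2 - 5*b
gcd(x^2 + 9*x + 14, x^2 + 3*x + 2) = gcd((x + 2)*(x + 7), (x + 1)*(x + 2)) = x + 2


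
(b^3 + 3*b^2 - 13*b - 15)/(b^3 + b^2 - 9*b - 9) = (b + 5)/(b + 3)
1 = 1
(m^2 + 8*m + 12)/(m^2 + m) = (m^2 + 8*m + 12)/(m*(m + 1))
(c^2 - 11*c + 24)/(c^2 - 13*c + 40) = (c - 3)/(c - 5)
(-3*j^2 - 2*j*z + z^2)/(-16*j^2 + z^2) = (3*j^2 + 2*j*z - z^2)/(16*j^2 - z^2)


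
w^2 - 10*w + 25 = (w - 5)^2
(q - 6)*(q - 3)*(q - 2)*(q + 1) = q^4 - 10*q^3 + 25*q^2 - 36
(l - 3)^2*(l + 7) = l^3 + l^2 - 33*l + 63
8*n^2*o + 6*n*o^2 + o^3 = o*(2*n + o)*(4*n + o)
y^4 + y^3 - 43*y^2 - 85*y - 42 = (y - 7)*(y + 1)^2*(y + 6)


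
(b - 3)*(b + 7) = b^2 + 4*b - 21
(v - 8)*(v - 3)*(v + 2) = v^3 - 9*v^2 + 2*v + 48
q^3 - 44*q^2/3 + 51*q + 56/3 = (q - 8)*(q - 7)*(q + 1/3)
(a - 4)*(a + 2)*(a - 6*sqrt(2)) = a^3 - 6*sqrt(2)*a^2 - 2*a^2 - 8*a + 12*sqrt(2)*a + 48*sqrt(2)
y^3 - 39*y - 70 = (y - 7)*(y + 2)*(y + 5)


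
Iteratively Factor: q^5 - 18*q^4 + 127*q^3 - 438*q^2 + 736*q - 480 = (q - 4)*(q^4 - 14*q^3 + 71*q^2 - 154*q + 120) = (q - 4)*(q - 3)*(q^3 - 11*q^2 + 38*q - 40) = (q - 4)^2*(q - 3)*(q^2 - 7*q + 10) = (q - 5)*(q - 4)^2*(q - 3)*(q - 2)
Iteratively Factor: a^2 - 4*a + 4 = (a - 2)*(a - 2)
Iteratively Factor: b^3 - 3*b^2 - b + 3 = (b + 1)*(b^2 - 4*b + 3) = (b - 1)*(b + 1)*(b - 3)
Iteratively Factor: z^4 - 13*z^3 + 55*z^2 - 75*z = (z - 5)*(z^3 - 8*z^2 + 15*z) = z*(z - 5)*(z^2 - 8*z + 15) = z*(z - 5)^2*(z - 3)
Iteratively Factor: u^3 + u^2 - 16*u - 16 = (u + 1)*(u^2 - 16) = (u - 4)*(u + 1)*(u + 4)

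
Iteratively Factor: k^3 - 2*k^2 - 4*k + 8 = (k + 2)*(k^2 - 4*k + 4) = (k - 2)*(k + 2)*(k - 2)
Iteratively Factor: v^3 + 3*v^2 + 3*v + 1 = (v + 1)*(v^2 + 2*v + 1) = (v + 1)^2*(v + 1)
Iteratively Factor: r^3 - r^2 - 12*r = (r)*(r^2 - r - 12) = r*(r + 3)*(r - 4)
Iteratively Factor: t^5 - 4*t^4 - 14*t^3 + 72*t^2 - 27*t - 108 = (t + 1)*(t^4 - 5*t^3 - 9*t^2 + 81*t - 108) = (t - 3)*(t + 1)*(t^3 - 2*t^2 - 15*t + 36) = (t - 3)^2*(t + 1)*(t^2 + t - 12) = (t - 3)^2*(t + 1)*(t + 4)*(t - 3)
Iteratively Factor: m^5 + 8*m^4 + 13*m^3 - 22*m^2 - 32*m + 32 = (m - 1)*(m^4 + 9*m^3 + 22*m^2 - 32) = (m - 1)*(m + 4)*(m^3 + 5*m^2 + 2*m - 8) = (m - 1)*(m + 2)*(m + 4)*(m^2 + 3*m - 4) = (m - 1)^2*(m + 2)*(m + 4)*(m + 4)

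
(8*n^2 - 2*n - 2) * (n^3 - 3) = 8*n^5 - 2*n^4 - 2*n^3 - 24*n^2 + 6*n + 6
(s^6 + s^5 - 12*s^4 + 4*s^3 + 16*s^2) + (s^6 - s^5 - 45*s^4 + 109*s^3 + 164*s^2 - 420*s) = 2*s^6 - 57*s^4 + 113*s^3 + 180*s^2 - 420*s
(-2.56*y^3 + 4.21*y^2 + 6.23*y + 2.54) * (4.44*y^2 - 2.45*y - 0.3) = -11.3664*y^5 + 24.9644*y^4 + 18.1147*y^3 - 5.2489*y^2 - 8.092*y - 0.762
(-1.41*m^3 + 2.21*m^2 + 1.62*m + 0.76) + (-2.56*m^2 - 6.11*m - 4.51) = -1.41*m^3 - 0.35*m^2 - 4.49*m - 3.75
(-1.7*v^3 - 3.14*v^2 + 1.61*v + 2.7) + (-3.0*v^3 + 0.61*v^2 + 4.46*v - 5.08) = -4.7*v^3 - 2.53*v^2 + 6.07*v - 2.38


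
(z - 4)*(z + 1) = z^2 - 3*z - 4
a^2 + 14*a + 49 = (a + 7)^2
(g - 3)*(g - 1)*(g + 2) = g^3 - 2*g^2 - 5*g + 6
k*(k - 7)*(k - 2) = k^3 - 9*k^2 + 14*k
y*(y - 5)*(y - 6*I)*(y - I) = y^4 - 5*y^3 - 7*I*y^3 - 6*y^2 + 35*I*y^2 + 30*y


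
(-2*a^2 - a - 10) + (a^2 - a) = -a^2 - 2*a - 10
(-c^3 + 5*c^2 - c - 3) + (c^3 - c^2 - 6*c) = 4*c^2 - 7*c - 3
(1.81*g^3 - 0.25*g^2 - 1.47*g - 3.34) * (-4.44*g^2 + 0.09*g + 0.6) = -8.0364*g^5 + 1.2729*g^4 + 7.5903*g^3 + 14.5473*g^2 - 1.1826*g - 2.004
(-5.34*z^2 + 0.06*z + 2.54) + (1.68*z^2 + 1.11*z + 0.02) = -3.66*z^2 + 1.17*z + 2.56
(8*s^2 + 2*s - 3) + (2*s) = 8*s^2 + 4*s - 3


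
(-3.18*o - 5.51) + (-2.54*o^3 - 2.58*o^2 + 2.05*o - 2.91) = -2.54*o^3 - 2.58*o^2 - 1.13*o - 8.42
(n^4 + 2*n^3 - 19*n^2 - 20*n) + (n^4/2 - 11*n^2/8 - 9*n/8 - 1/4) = 3*n^4/2 + 2*n^3 - 163*n^2/8 - 169*n/8 - 1/4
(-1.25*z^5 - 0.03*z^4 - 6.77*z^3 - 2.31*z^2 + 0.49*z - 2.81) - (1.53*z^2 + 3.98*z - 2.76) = -1.25*z^5 - 0.03*z^4 - 6.77*z^3 - 3.84*z^2 - 3.49*z - 0.0500000000000003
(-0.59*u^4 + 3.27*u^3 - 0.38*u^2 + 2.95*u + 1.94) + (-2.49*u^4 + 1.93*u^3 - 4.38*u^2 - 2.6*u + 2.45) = -3.08*u^4 + 5.2*u^3 - 4.76*u^2 + 0.35*u + 4.39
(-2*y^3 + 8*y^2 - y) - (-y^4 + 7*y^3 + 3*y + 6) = y^4 - 9*y^3 + 8*y^2 - 4*y - 6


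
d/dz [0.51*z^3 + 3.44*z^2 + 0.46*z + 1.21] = 1.53*z^2 + 6.88*z + 0.46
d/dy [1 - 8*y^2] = -16*y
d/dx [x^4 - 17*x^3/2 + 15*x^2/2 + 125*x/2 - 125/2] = 4*x^3 - 51*x^2/2 + 15*x + 125/2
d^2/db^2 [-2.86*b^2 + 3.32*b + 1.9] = -5.72000000000000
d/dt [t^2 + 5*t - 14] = 2*t + 5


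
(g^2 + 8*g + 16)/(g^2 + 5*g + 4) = (g + 4)/(g + 1)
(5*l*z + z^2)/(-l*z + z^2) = (5*l + z)/(-l + z)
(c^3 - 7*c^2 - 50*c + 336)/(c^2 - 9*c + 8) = (c^2 + c - 42)/(c - 1)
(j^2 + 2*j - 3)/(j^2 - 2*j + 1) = (j + 3)/(j - 1)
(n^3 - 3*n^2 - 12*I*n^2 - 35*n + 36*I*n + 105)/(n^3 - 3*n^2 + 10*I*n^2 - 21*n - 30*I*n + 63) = (n^2 - 12*I*n - 35)/(n^2 + 10*I*n - 21)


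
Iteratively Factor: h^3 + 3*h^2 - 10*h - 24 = (h + 4)*(h^2 - h - 6) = (h - 3)*(h + 4)*(h + 2)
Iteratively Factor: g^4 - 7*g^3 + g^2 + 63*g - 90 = (g - 2)*(g^3 - 5*g^2 - 9*g + 45) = (g - 5)*(g - 2)*(g^2 - 9) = (g - 5)*(g - 3)*(g - 2)*(g + 3)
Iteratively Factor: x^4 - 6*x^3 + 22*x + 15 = (x - 3)*(x^3 - 3*x^2 - 9*x - 5) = (x - 3)*(x + 1)*(x^2 - 4*x - 5) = (x - 5)*(x - 3)*(x + 1)*(x + 1)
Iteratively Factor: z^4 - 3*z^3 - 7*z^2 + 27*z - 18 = (z - 2)*(z^3 - z^2 - 9*z + 9) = (z - 3)*(z - 2)*(z^2 + 2*z - 3) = (z - 3)*(z - 2)*(z - 1)*(z + 3)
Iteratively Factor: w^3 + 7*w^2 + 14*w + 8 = (w + 1)*(w^2 + 6*w + 8) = (w + 1)*(w + 2)*(w + 4)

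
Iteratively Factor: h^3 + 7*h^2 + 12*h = (h + 4)*(h^2 + 3*h) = h*(h + 4)*(h + 3)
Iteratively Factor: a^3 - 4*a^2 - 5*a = (a + 1)*(a^2 - 5*a) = (a - 5)*(a + 1)*(a)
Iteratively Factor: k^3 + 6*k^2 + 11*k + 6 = (k + 2)*(k^2 + 4*k + 3) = (k + 2)*(k + 3)*(k + 1)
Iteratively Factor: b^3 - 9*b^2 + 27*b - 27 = (b - 3)*(b^2 - 6*b + 9) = (b - 3)^2*(b - 3)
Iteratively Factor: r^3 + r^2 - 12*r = (r + 4)*(r^2 - 3*r) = (r - 3)*(r + 4)*(r)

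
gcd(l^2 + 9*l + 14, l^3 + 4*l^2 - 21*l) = l + 7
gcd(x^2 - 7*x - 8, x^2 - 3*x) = 1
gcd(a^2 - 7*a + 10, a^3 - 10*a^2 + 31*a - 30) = a^2 - 7*a + 10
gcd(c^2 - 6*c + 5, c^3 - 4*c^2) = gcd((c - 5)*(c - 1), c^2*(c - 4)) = 1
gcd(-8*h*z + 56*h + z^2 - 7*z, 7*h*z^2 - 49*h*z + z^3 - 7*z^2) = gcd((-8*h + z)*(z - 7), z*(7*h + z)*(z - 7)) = z - 7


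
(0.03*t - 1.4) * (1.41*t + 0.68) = 0.0423*t^2 - 1.9536*t - 0.952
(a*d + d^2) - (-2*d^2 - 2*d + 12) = a*d + 3*d^2 + 2*d - 12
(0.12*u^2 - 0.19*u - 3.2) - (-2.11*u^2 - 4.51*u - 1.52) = 2.23*u^2 + 4.32*u - 1.68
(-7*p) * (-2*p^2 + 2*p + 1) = 14*p^3 - 14*p^2 - 7*p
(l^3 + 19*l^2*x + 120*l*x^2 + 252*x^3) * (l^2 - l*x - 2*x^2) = l^5 + 18*l^4*x + 99*l^3*x^2 + 94*l^2*x^3 - 492*l*x^4 - 504*x^5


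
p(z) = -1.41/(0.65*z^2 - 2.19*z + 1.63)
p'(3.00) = 2.91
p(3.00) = -1.55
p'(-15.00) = -0.00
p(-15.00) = -0.01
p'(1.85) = 7.82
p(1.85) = 7.16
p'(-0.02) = -1.11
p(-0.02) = -0.84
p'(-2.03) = -0.09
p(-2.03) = -0.16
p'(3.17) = 1.83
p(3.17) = -1.16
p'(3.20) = 1.70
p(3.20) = -1.10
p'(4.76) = 0.16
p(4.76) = -0.24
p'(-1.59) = -0.13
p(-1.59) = -0.21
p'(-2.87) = -0.05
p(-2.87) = -0.11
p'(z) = -1.41*(2.19 - 1.3*z)/(0.65*z^2 - 2.19*z + 1.63)^2 = (1.833*z - 3.0879)/(0.65*z^2 - 2.19*z + 1.63)^2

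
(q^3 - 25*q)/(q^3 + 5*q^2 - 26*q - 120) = q*(q + 5)/(q^2 + 10*q + 24)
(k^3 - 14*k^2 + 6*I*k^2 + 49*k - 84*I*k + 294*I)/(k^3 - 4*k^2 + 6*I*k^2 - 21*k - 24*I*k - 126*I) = (k - 7)/(k + 3)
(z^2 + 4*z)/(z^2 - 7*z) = (z + 4)/(z - 7)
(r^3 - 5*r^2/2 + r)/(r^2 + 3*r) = (r^2 - 5*r/2 + 1)/(r + 3)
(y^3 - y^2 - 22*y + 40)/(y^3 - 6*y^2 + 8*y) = (y + 5)/y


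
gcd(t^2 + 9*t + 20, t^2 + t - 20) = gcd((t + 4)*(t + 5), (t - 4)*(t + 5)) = t + 5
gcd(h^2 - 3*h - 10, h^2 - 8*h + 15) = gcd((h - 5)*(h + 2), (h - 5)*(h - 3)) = h - 5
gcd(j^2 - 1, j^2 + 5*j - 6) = j - 1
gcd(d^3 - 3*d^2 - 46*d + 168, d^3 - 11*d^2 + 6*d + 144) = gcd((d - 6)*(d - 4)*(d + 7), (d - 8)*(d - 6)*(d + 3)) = d - 6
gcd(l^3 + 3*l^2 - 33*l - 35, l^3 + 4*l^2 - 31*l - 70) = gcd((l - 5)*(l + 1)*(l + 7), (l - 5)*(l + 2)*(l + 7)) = l^2 + 2*l - 35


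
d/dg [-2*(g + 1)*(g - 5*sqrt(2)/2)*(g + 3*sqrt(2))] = -6*g^2 - 4*g - 2*sqrt(2)*g - sqrt(2) + 30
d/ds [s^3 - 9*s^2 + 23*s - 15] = 3*s^2 - 18*s + 23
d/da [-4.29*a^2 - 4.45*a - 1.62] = -8.58*a - 4.45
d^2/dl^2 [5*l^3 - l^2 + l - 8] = 30*l - 2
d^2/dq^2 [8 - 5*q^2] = -10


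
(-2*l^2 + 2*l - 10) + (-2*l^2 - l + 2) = -4*l^2 + l - 8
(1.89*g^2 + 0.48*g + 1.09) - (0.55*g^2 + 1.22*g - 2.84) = 1.34*g^2 - 0.74*g + 3.93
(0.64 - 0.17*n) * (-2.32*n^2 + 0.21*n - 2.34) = 0.3944*n^3 - 1.5205*n^2 + 0.5322*n - 1.4976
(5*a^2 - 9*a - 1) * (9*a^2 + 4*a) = 45*a^4 - 61*a^3 - 45*a^2 - 4*a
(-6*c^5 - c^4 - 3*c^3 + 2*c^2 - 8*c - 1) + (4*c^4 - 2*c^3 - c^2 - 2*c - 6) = -6*c^5 + 3*c^4 - 5*c^3 + c^2 - 10*c - 7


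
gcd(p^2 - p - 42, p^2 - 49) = p - 7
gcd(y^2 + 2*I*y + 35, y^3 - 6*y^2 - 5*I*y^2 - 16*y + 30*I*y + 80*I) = y - 5*I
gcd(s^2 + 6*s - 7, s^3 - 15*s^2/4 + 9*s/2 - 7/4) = s - 1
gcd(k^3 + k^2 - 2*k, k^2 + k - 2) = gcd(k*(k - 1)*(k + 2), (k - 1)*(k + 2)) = k^2 + k - 2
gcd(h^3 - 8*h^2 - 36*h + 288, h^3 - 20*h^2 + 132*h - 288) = h^2 - 14*h + 48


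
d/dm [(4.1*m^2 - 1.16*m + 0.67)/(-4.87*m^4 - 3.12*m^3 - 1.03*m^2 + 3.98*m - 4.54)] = (39.934*m^5 - 4.1556*m^4 + 5.8132*m^3 + 21.3944*m^2 - 35.8478*m + 2.5998)/(23.7169*m^8 + 30.3888*m^7 + 19.7666*m^6 - 32.338*m^5 + 20.4453*m^4 + 20.1308*m^3 + 25.1928*m^2 - 36.1384*m + 20.6116)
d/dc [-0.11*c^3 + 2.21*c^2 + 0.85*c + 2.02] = -0.33*c^2 + 4.42*c + 0.85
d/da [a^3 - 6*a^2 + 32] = 3*a*(a - 4)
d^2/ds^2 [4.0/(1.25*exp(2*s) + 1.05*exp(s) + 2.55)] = (4.0*(2.5*exp(s) + 1.05)*(5.0*exp(s) + 2.1)*exp(s) - (20.0*exp(s) + 4.2)*(1.25*exp(2*s) + 1.05*exp(s) + 2.55))*exp(s)/(1.25*exp(2*s) + 1.05*exp(s) + 2.55)^3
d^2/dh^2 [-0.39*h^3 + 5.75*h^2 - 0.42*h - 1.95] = 11.5 - 2.34*h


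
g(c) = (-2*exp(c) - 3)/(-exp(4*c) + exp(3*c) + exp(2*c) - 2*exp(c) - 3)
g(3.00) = 0.00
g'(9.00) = 0.00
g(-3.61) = 1.00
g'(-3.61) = 0.00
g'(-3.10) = 0.00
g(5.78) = 0.00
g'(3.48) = -0.00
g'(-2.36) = 0.01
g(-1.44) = 1.02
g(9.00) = 0.00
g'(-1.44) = 0.04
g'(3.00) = 0.00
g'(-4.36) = 0.00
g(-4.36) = 1.00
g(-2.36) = 1.00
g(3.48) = 0.00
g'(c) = (-2*exp(c) - 3)*(4*exp(4*c) - 3*exp(3*c) - 2*exp(2*c) + 2*exp(c))/(-exp(4*c) + exp(3*c) + exp(2*c) - 2*exp(c) - 3)^2 - 2*exp(c)/(-exp(4*c) + exp(3*c) + exp(2*c) - 2*exp(c) - 3)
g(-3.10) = 1.00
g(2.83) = 0.00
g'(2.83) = -0.00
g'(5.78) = -0.00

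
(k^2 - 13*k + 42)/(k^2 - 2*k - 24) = (k - 7)/(k + 4)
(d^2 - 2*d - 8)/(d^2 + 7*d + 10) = (d - 4)/(d + 5)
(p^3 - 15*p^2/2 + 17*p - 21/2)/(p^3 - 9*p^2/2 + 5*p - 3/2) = (2*p - 7)/(2*p - 1)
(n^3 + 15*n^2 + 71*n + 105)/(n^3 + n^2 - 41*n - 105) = (n + 7)/(n - 7)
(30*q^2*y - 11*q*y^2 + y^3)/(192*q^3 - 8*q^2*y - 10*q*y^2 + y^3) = y*(-5*q + y)/(-32*q^2 - 4*q*y + y^2)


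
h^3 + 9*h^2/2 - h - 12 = (h - 3/2)*(h + 2)*(h + 4)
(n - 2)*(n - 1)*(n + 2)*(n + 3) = n^4 + 2*n^3 - 7*n^2 - 8*n + 12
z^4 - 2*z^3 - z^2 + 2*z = z*(z - 2)*(z - 1)*(z + 1)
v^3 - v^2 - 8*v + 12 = (v - 2)^2*(v + 3)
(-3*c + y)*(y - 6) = -3*c*y + 18*c + y^2 - 6*y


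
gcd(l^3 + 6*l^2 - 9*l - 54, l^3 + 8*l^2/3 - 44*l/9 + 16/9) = 1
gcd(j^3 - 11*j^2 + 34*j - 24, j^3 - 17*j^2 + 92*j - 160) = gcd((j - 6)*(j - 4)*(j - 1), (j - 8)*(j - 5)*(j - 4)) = j - 4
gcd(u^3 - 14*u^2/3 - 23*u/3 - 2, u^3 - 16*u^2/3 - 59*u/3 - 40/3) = u + 1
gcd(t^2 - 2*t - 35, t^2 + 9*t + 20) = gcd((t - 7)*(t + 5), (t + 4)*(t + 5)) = t + 5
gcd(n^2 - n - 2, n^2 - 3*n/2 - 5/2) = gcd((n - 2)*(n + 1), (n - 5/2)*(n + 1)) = n + 1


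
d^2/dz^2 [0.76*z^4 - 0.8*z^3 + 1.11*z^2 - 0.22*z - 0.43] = 9.12*z^2 - 4.8*z + 2.22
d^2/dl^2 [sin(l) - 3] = -sin(l)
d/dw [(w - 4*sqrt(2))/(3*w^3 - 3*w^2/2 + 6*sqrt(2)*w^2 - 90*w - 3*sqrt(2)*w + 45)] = 2*(2*w^3 - w^2 + 4*sqrt(2)*w^2 - 60*w - 2*sqrt(2)*w + 2*(w - 4*sqrt(2))*(-3*w^2 - 4*sqrt(2)*w + w + sqrt(2) + 30) + 30)/(3*(2*w^3 - w^2 + 4*sqrt(2)*w^2 - 60*w - 2*sqrt(2)*w + 30)^2)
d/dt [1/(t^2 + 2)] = -2*t/(t^2 + 2)^2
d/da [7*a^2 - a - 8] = 14*a - 1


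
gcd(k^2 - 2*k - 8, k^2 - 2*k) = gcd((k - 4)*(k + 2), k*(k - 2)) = 1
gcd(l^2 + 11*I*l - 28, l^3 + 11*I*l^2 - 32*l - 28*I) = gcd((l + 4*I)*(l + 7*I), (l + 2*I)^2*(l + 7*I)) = l + 7*I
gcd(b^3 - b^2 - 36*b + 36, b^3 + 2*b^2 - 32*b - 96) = b - 6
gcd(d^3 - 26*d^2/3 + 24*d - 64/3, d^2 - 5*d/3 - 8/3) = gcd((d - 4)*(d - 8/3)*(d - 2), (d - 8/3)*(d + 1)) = d - 8/3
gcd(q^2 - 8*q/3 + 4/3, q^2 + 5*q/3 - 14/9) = q - 2/3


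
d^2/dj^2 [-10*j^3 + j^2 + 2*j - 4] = 2 - 60*j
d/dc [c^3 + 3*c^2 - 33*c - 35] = 3*c^2 + 6*c - 33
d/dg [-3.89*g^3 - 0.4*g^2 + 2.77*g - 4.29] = -11.67*g^2 - 0.8*g + 2.77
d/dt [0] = 0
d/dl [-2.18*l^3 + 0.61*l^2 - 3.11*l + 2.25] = -6.54*l^2 + 1.22*l - 3.11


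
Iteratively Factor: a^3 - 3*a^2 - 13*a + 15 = (a - 1)*(a^2 - 2*a - 15) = (a - 1)*(a + 3)*(a - 5)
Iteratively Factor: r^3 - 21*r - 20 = (r + 1)*(r^2 - r - 20) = (r + 1)*(r + 4)*(r - 5)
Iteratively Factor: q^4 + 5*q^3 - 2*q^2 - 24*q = (q + 4)*(q^3 + q^2 - 6*q) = (q + 3)*(q + 4)*(q^2 - 2*q) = q*(q + 3)*(q + 4)*(q - 2)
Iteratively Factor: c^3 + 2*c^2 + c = (c + 1)*(c^2 + c) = c*(c + 1)*(c + 1)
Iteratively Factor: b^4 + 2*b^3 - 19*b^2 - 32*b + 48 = (b + 4)*(b^3 - 2*b^2 - 11*b + 12) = (b + 3)*(b + 4)*(b^2 - 5*b + 4) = (b - 4)*(b + 3)*(b + 4)*(b - 1)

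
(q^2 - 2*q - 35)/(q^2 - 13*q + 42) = (q + 5)/(q - 6)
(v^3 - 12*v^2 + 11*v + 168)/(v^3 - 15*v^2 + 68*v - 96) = (v^2 - 4*v - 21)/(v^2 - 7*v + 12)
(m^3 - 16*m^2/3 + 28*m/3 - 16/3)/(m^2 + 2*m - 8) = (3*m^2 - 10*m + 8)/(3*(m + 4))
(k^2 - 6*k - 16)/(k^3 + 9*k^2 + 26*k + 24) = (k - 8)/(k^2 + 7*k + 12)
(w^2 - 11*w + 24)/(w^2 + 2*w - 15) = (w - 8)/(w + 5)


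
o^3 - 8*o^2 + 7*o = o*(o - 7)*(o - 1)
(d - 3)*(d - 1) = d^2 - 4*d + 3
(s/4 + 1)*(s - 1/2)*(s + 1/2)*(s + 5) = s^4/4 + 9*s^3/4 + 79*s^2/16 - 9*s/16 - 5/4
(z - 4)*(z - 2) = z^2 - 6*z + 8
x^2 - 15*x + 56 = (x - 8)*(x - 7)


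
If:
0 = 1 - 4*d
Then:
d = 1/4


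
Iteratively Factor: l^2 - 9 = (l - 3)*(l + 3)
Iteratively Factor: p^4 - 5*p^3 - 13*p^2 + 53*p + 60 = (p + 1)*(p^3 - 6*p^2 - 7*p + 60) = (p - 5)*(p + 1)*(p^2 - p - 12) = (p - 5)*(p + 1)*(p + 3)*(p - 4)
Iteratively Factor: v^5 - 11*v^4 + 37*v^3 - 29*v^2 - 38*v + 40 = (v - 4)*(v^4 - 7*v^3 + 9*v^2 + 7*v - 10) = (v - 4)*(v - 2)*(v^3 - 5*v^2 - v + 5) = (v - 4)*(v - 2)*(v - 1)*(v^2 - 4*v - 5) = (v - 5)*(v - 4)*(v - 2)*(v - 1)*(v + 1)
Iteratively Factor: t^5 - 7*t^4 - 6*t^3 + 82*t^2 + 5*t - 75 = (t - 1)*(t^4 - 6*t^3 - 12*t^2 + 70*t + 75) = (t - 5)*(t - 1)*(t^3 - t^2 - 17*t - 15) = (t - 5)*(t - 1)*(t + 1)*(t^2 - 2*t - 15) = (t - 5)*(t - 1)*(t + 1)*(t + 3)*(t - 5)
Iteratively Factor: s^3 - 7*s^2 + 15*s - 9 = (s - 3)*(s^2 - 4*s + 3) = (s - 3)^2*(s - 1)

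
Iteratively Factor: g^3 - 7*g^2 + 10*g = (g - 2)*(g^2 - 5*g) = g*(g - 2)*(g - 5)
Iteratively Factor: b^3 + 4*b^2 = (b + 4)*(b^2) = b*(b + 4)*(b)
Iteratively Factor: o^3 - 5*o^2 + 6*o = (o - 3)*(o^2 - 2*o) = o*(o - 3)*(o - 2)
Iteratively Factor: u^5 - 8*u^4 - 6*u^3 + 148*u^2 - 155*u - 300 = (u - 5)*(u^4 - 3*u^3 - 21*u^2 + 43*u + 60) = (u - 5)*(u + 1)*(u^3 - 4*u^2 - 17*u + 60) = (u - 5)*(u - 3)*(u + 1)*(u^2 - u - 20) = (u - 5)*(u - 3)*(u + 1)*(u + 4)*(u - 5)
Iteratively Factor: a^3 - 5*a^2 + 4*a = (a)*(a^2 - 5*a + 4) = a*(a - 4)*(a - 1)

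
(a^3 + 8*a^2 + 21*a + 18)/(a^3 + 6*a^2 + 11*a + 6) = (a + 3)/(a + 1)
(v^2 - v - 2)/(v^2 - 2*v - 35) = (-v^2 + v + 2)/(-v^2 + 2*v + 35)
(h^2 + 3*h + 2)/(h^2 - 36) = (h^2 + 3*h + 2)/(h^2 - 36)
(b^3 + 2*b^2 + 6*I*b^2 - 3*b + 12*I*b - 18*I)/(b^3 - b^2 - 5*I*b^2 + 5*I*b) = (b^2 + 3*b*(1 + 2*I) + 18*I)/(b*(b - 5*I))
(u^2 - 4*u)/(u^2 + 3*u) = (u - 4)/(u + 3)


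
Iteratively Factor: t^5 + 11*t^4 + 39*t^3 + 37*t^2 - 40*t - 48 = (t + 4)*(t^4 + 7*t^3 + 11*t^2 - 7*t - 12) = (t - 1)*(t + 4)*(t^3 + 8*t^2 + 19*t + 12) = (t - 1)*(t + 3)*(t + 4)*(t^2 + 5*t + 4) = (t - 1)*(t + 1)*(t + 3)*(t + 4)*(t + 4)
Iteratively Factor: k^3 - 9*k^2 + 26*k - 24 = (k - 3)*(k^2 - 6*k + 8) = (k - 3)*(k - 2)*(k - 4)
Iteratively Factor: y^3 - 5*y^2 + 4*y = (y - 4)*(y^2 - y) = (y - 4)*(y - 1)*(y)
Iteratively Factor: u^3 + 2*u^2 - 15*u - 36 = (u + 3)*(u^2 - u - 12) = (u - 4)*(u + 3)*(u + 3)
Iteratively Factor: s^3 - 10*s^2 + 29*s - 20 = (s - 5)*(s^2 - 5*s + 4) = (s - 5)*(s - 1)*(s - 4)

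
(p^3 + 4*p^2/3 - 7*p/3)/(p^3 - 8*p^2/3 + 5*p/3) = (3*p + 7)/(3*p - 5)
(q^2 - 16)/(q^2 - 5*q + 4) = (q + 4)/(q - 1)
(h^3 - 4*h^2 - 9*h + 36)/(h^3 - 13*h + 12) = (h^2 - h - 12)/(h^2 + 3*h - 4)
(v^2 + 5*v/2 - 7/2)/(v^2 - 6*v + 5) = (v + 7/2)/(v - 5)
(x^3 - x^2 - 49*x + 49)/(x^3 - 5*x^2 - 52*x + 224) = (x^2 - 8*x + 7)/(x^2 - 12*x + 32)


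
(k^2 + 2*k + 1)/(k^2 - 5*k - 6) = (k + 1)/(k - 6)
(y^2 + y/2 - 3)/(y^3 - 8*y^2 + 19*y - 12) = (y^2 + y/2 - 3)/(y^3 - 8*y^2 + 19*y - 12)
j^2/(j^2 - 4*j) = j/(j - 4)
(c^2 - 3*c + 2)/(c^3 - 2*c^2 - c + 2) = 1/(c + 1)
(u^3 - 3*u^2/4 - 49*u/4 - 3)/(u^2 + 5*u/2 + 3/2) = (4*u^3 - 3*u^2 - 49*u - 12)/(2*(2*u^2 + 5*u + 3))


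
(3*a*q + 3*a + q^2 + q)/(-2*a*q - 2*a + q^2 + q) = (3*a + q)/(-2*a + q)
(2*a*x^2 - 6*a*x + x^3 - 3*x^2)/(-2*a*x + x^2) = (-2*a*x + 6*a - x^2 + 3*x)/(2*a - x)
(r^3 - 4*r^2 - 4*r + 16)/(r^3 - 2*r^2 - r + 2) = (r^2 - 2*r - 8)/(r^2 - 1)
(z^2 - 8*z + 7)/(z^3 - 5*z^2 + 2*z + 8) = (z^2 - 8*z + 7)/(z^3 - 5*z^2 + 2*z + 8)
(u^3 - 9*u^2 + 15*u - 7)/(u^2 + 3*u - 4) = (u^2 - 8*u + 7)/(u + 4)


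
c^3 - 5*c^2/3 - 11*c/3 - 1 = (c - 3)*(c + 1/3)*(c + 1)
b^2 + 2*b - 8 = (b - 2)*(b + 4)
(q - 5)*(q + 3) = q^2 - 2*q - 15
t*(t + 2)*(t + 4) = t^3 + 6*t^2 + 8*t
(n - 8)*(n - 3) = n^2 - 11*n + 24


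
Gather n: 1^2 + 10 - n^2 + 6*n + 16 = -n^2 + 6*n + 27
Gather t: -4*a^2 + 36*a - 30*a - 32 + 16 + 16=-4*a^2 + 6*a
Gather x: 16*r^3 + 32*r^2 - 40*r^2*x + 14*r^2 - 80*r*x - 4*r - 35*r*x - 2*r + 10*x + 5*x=16*r^3 + 46*r^2 - 6*r + x*(-40*r^2 - 115*r + 15)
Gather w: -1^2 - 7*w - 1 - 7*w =-14*w - 2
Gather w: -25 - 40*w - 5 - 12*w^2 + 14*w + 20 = -12*w^2 - 26*w - 10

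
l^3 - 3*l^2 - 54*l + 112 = (l - 8)*(l - 2)*(l + 7)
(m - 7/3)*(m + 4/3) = m^2 - m - 28/9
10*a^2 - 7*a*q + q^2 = (-5*a + q)*(-2*a + q)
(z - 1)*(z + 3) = z^2 + 2*z - 3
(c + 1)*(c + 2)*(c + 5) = c^3 + 8*c^2 + 17*c + 10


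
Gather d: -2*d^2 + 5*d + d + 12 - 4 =-2*d^2 + 6*d + 8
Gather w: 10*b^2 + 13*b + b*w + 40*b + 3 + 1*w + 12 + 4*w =10*b^2 + 53*b + w*(b + 5) + 15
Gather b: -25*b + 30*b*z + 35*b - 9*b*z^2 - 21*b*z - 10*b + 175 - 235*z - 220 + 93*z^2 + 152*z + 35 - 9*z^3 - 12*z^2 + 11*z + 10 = b*(-9*z^2 + 9*z) - 9*z^3 + 81*z^2 - 72*z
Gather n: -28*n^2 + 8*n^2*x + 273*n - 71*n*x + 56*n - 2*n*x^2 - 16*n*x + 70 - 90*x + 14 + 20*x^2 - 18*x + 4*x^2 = n^2*(8*x - 28) + n*(-2*x^2 - 87*x + 329) + 24*x^2 - 108*x + 84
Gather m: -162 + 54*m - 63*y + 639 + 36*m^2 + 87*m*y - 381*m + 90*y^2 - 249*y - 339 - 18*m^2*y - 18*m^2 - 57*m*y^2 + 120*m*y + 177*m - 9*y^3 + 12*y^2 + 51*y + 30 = m^2*(18 - 18*y) + m*(-57*y^2 + 207*y - 150) - 9*y^3 + 102*y^2 - 261*y + 168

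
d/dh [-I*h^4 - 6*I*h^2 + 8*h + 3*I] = -4*I*h^3 - 12*I*h + 8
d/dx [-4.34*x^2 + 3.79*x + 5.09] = 3.79 - 8.68*x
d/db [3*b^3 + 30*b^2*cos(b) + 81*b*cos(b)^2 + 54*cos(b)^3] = -30*b^2*sin(b) + 9*b^2 - 81*b*sin(2*b) + 60*b*cos(b) - 162*sin(b)*cos(b)^2 + 81*cos(b)^2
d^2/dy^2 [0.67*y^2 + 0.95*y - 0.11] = 1.34000000000000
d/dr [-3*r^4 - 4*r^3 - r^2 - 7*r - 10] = -12*r^3 - 12*r^2 - 2*r - 7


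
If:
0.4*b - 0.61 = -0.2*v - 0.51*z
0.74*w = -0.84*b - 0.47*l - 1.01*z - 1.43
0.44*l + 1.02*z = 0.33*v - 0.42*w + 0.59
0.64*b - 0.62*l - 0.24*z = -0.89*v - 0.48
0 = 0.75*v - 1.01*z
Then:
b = -2.42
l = 1.41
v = 2.73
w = -2.84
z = 2.02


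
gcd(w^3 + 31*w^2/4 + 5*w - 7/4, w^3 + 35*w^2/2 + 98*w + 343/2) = w + 7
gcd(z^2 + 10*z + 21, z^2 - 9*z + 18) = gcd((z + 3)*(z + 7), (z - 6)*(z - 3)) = 1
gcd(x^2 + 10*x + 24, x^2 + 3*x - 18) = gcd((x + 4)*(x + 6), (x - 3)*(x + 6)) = x + 6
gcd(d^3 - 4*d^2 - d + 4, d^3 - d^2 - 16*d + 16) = d^2 - 5*d + 4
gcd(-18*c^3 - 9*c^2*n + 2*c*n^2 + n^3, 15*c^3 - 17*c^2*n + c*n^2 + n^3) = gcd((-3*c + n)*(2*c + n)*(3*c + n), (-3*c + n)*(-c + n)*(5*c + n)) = 3*c - n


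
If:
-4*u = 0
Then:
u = 0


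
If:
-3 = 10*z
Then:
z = -3/10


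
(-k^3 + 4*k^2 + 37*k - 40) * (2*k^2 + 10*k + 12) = -2*k^5 - 2*k^4 + 102*k^3 + 338*k^2 + 44*k - 480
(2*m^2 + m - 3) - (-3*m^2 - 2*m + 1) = 5*m^2 + 3*m - 4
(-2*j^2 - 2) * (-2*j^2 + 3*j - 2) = 4*j^4 - 6*j^3 + 8*j^2 - 6*j + 4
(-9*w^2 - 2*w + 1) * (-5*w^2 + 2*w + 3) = 45*w^4 - 8*w^3 - 36*w^2 - 4*w + 3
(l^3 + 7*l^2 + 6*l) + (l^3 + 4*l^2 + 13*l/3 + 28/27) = 2*l^3 + 11*l^2 + 31*l/3 + 28/27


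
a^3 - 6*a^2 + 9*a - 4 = (a - 4)*(a - 1)^2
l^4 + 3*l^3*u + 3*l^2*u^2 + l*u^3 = l*(l + u)^3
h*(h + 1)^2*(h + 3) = h^4 + 5*h^3 + 7*h^2 + 3*h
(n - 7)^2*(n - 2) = n^3 - 16*n^2 + 77*n - 98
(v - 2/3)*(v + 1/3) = v^2 - v/3 - 2/9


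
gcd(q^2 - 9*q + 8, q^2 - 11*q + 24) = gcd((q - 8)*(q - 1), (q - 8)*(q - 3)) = q - 8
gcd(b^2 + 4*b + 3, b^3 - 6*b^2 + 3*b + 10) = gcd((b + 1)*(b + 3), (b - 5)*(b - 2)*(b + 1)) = b + 1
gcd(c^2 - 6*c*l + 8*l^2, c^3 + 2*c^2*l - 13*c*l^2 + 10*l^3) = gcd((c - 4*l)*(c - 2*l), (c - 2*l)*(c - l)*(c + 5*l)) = c - 2*l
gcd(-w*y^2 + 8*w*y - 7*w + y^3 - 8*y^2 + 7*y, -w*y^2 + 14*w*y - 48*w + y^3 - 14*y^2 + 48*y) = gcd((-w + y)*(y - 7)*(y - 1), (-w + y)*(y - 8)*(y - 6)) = -w + y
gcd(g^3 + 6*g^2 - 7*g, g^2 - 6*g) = g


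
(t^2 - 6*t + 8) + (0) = t^2 - 6*t + 8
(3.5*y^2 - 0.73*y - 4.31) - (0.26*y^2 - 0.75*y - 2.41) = 3.24*y^2 + 0.02*y - 1.9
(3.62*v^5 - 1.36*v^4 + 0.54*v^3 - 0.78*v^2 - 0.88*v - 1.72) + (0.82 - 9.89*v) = 3.62*v^5 - 1.36*v^4 + 0.54*v^3 - 0.78*v^2 - 10.77*v - 0.9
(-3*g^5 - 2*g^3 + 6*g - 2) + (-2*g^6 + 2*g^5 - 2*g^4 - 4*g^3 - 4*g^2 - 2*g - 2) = -2*g^6 - g^5 - 2*g^4 - 6*g^3 - 4*g^2 + 4*g - 4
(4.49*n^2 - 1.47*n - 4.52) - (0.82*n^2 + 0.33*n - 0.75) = 3.67*n^2 - 1.8*n - 3.77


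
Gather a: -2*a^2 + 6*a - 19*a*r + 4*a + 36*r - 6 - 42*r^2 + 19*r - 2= -2*a^2 + a*(10 - 19*r) - 42*r^2 + 55*r - 8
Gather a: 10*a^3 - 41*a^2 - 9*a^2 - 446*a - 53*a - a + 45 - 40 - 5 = 10*a^3 - 50*a^2 - 500*a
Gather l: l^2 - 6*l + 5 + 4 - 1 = l^2 - 6*l + 8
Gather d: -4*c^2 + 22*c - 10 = -4*c^2 + 22*c - 10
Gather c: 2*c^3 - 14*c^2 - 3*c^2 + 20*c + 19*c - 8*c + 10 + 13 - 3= 2*c^3 - 17*c^2 + 31*c + 20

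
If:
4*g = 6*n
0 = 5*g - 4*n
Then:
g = 0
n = 0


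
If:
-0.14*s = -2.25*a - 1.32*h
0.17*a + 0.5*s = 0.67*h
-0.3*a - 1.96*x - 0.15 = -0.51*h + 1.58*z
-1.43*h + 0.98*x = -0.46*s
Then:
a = 0.955283233241357*z + 0.0906914461937997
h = -1.93823627401567*z - 0.184009772849589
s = -2.92203290648306*z - 0.277408187324341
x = -1.45667626006143*z - 0.138292050005832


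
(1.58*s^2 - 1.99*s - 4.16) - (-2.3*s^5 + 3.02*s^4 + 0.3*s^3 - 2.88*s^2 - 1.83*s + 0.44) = 2.3*s^5 - 3.02*s^4 - 0.3*s^3 + 4.46*s^2 - 0.16*s - 4.6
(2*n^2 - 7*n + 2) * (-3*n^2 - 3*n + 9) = -6*n^4 + 15*n^3 + 33*n^2 - 69*n + 18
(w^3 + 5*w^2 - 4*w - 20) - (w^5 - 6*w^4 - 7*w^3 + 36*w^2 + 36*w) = -w^5 + 6*w^4 + 8*w^3 - 31*w^2 - 40*w - 20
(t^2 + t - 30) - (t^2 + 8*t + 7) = -7*t - 37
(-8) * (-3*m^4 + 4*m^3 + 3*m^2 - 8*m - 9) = 24*m^4 - 32*m^3 - 24*m^2 + 64*m + 72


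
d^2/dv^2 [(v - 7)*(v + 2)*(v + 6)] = 6*v + 2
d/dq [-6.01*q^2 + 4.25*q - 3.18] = 4.25 - 12.02*q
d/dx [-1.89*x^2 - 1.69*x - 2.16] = -3.78*x - 1.69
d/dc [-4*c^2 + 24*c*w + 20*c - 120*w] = -8*c + 24*w + 20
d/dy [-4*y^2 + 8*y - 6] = 8 - 8*y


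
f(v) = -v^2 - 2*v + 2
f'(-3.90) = 5.80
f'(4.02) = -10.04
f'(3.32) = -8.64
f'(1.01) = -4.02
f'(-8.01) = 14.02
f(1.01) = -1.04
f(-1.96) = 2.08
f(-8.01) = -46.14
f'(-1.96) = 1.92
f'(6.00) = -14.00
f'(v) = -2*v - 2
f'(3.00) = -8.00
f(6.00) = -46.00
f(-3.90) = -5.41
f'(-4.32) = 6.64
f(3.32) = -15.66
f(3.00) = -13.00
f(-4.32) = -8.02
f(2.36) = -8.29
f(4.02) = -22.20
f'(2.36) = -6.72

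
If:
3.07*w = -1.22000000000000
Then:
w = -0.40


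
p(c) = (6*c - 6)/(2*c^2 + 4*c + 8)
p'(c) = (-4*c - 4)*(6*c - 6)/(2*c^2 + 4*c + 8)^2 + 6/(2*c^2 + 4*c + 8)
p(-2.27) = -2.13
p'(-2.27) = -0.52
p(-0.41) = -1.26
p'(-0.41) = 1.34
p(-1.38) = -2.27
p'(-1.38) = 0.41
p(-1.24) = -2.20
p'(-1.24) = 0.64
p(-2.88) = -1.78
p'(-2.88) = -0.57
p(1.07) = 0.03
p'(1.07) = 0.40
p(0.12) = -0.62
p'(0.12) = 1.03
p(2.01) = 0.25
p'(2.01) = 0.12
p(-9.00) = -0.45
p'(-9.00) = -0.06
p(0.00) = -0.75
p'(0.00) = 1.12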